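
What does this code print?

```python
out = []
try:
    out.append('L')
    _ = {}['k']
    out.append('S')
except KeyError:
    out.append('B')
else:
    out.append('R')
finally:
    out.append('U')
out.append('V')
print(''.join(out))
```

Execution trace: 'L' (try body) → 'B' (except KeyError) → 'U' (finally) → 'V' (after the try/except). Output: LBUV

Answer: LBUV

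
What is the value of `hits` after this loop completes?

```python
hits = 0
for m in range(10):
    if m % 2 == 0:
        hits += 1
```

Count numbers divisible by 2 in range(10)
`hits` takes the values: 0 → 1 → 2 → 3 → 4 → 5

Answer: 5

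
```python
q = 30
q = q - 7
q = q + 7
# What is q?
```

Trace:
`q = 30` → q = 30
`q = q - 7` → q = 23
`q = q + 7` → q = 30
So q = 30

Answer: 30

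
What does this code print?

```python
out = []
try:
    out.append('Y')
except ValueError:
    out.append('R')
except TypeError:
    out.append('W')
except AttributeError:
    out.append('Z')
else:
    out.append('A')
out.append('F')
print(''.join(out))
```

Execution trace: 'Y' (try body, no exception) → 'A' (else) → 'F' (after the try/except). Output: YAF

Answer: YAF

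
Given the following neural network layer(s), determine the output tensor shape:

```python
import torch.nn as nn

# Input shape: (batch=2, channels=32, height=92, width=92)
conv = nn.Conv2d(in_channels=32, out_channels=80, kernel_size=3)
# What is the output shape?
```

Input: (2, 32, 92, 92) -> Output: (2, 80, 90, 90)

Answer: (2, 80, 90, 90)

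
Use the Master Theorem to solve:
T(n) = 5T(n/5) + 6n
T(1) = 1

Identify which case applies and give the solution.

a=5, b=5, f(n)=6n. log_5(5) = 1. Since c=1 = 1, Case 2 applies: T(n) = Θ(n^log_b(a) · log n) = O(n log n).

Answer: O(n log n) - Case 2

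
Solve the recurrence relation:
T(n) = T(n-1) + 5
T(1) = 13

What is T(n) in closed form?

Unrolling: T(n) = T(1) + 5·(n-1) = 13 + 5(n-1) = 5n + 8.

Answer: T(n) = 5n + 8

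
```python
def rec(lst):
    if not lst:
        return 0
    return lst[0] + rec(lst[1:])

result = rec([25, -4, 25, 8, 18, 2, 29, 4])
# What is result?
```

25 + (-4) + 25 + 8 + 18 + 2 + 29 + 4 + 0 = 107

Answer: 107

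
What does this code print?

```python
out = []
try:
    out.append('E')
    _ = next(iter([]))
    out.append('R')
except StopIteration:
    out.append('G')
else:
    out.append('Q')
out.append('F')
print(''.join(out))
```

Execution trace: 'E' (try body) → 'G' (except StopIteration) → 'F' (after the try/except). Output: EGF

Answer: EGF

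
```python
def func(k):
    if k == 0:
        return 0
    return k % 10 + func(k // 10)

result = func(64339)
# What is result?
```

Sum of digits of 64339: 9 + 3 + 3 + 4 + 6 = 25

Answer: 25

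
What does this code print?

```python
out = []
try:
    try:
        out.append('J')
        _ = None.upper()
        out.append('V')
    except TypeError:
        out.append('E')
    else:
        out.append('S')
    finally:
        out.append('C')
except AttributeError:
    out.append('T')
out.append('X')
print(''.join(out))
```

Execution trace: 'J' (try body) → 'C' (finally) → 'T' (outer except AttributeError) → 'X' (after the try/except). Output: JCTX

Answer: JCTX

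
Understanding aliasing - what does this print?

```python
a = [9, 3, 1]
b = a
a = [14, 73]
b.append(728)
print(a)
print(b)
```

Key concept: rebinding vs mutation: a is rebound to a new list, b still points at the original.
Step by step:
`a = [9, 3, 1]` → a = [9, 3, 1]
`b = a` → b = [9, 3, 1] (same object as a)
`a = [14, 73]` → a = [14, 73]
`b.append(728)` → b = [9, 3, 1, 728]
`print(a)` → prints [14, 73]
`print(b)` → prints [9, 3, 1, 728]

Answer:
[14, 73]
[9, 3, 1, 728]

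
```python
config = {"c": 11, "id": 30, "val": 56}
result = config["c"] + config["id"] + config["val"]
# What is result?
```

Trace:
`config = {"c": 11, "id": 30, "val": 56}` → config = {'c': 11, 'id': 30, 'val': 56}
`result = config["c"] + config["id"] + config["val"]` → result = 97
So result = 97

Answer: 97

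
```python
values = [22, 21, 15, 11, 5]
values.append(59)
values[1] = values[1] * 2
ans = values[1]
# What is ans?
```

Trace:
`values = [22, 21, 15, 11, 5]` → values = [22, 21, 15, 11, 5]
`values.append(59)` → values = [22, 21, 15, 11, 5, 59]
`values[1] = values[1] * 2` → values = [22, 42, 15, 11, 5, 59]
`ans = values[1]` → ans = 42
So ans = 42

Answer: 42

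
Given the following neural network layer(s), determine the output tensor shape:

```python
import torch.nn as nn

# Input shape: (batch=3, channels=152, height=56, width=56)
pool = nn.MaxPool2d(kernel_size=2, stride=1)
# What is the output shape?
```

Input: (3, 152, 56, 56) -> Output: (3, 152, 55, 55)

Answer: (3, 152, 55, 55)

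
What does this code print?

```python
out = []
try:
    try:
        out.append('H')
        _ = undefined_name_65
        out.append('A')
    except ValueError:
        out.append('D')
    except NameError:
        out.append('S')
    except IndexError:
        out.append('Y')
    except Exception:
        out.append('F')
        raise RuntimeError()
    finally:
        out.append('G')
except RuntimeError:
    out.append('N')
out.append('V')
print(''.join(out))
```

Execution trace: 'H' (inner try body) → 'S' (inner except NameError) → 'G' (inner finally) → 'V' (after the try/except). Output: HSGV

Answer: HSGV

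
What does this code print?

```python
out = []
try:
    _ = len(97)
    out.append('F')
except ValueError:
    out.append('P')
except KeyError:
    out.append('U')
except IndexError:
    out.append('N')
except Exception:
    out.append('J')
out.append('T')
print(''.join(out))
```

Execution trace: 'J' (except Exception) → 'T' (after the try/except). Output: JT

Answer: JT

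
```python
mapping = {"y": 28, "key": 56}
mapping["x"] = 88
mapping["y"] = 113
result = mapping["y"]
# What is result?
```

Trace:
`mapping = {"y": 28, "key": 56}` → mapping = {'y': 28, 'key': 56}
`mapping["x"] = 88` → mapping = {'y': 28, 'key': 56, 'x': 88}
`mapping["y"] = 113` → mapping = {'y': 113, 'key': 56, 'x': 88}
`result = mapping["y"]` → result = 113
So result = 113

Answer: 113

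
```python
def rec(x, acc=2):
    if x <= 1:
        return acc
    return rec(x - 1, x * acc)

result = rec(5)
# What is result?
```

Accumulator trace (n, acc): (5, 2) -> (4, 10) -> (3, 40) -> (2, 120) -> (1, 240) -> return 240

Answer: 240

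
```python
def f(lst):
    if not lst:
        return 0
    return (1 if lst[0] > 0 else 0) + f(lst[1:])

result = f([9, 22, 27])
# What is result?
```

Count of positive elements in [9, 22, 27] = 3

Answer: 3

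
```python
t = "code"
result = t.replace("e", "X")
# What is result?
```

Trace:
`t = "code"` → t = 'code'
`result = t.replace("e", "X")` → result = 'codX'
So result = 'codX'

Answer: 'codX'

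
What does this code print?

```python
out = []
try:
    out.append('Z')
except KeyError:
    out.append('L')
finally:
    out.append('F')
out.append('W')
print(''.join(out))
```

Execution trace: 'Z' (try body, no exception) → 'F' (finally) → 'W' (after the try/except). Output: ZFW

Answer: ZFW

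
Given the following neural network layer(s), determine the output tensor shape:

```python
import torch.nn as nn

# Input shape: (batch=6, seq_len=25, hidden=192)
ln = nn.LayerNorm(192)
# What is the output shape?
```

Input: (6, 25, 192) -> Output: (6, 25, 192)

Answer: (6, 25, 192)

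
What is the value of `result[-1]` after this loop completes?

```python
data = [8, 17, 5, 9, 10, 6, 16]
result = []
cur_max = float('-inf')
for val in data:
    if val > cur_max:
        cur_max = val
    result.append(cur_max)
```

Running max ends at 17
`result` takes the values: [] → [8] → [8, 17] → [8, 17, 17] → [8, 17, 17, 17] → [8, 17, 17, 17, 17] → [8, 17, 17, 17, 17, 17] → [8, 17, 17, 17, 17, 17, 17]
So `result[-1]` = 17

Answer: 17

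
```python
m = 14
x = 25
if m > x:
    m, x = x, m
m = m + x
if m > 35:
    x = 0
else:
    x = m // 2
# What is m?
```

Trace:
`m = 14` → m = 14
`x = 25` → x = 25
`if m > x: ...` → m > x is False → no variable changes
`m = m + x` → m = 39
`if m > 35: ...` → m > 35 is True → x = 0
So m = 39

Answer: 39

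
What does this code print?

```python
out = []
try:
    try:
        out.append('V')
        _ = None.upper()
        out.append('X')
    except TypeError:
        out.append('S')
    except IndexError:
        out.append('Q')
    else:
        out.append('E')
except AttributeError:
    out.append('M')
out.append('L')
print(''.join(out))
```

Execution trace: 'V' (inner try body) → 'M' (outer except AttributeError) → 'L' (after the try/except). Output: VML

Answer: VML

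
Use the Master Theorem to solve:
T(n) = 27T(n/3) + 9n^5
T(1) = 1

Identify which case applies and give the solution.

a=27, b=3, f(n)=9n^5. log_3(27) = 3. Since c=5 > 3 and the regularity condition holds (27(n/3)^5 = (27/3^5)n^5 with 27/3^5 < 1), Case 3 applies: T(n) = Θ(f(n)) = O(n^5).

Answer: O(n^5) - Case 3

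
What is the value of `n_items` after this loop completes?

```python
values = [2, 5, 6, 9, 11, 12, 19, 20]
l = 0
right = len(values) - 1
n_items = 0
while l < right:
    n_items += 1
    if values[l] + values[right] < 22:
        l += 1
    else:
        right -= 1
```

Steps to find pair summing to 22
`n_items` takes the values: 0 → 1 → 2 → 3 → 4 → 5 → 6 → 7

Answer: 7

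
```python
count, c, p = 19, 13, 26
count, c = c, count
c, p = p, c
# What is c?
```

Trace:
`count, c, p = 19, 13, 26` → count = 19; c = 13; p = 26
`count, c = c, count` → count = 13; c = 19
`c, p = p, c` → c = 26; p = 19
So c = 26

Answer: 26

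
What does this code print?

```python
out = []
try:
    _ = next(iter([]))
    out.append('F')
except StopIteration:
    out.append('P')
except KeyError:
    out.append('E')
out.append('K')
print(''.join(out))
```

Execution trace: 'P' (except StopIteration) → 'K' (after the try/except). Output: PK

Answer: PK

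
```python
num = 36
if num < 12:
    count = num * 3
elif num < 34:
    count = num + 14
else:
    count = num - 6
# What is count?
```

Trace:
`num = 36` → num = 36
`if num < 12: ...` → num < 12 is False, num < 34 is False, take else branch → count = 30
So count = 30

Answer: 30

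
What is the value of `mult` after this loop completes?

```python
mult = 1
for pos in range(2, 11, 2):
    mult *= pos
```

Product of even numbers 2 to 10
`mult` takes the values: 1 → 2 → 8 → 48 → 384 → 3840

Answer: 3840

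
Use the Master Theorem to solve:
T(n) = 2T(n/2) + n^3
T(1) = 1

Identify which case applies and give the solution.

a=2, b=2, f(n)=n^3. log_2(2) = 1. Since c=3 > 1 and the regularity condition holds (2(n/2)^3 = (2/2^3)n^3 with 2/2^3 < 1), Case 3 applies: T(n) = Θ(f(n)) = O(n^3).

Answer: O(n^3) - Case 3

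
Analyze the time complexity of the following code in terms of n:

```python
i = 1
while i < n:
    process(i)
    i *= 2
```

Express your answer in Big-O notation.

This is Logarithmic loop. Time complexity: O(log n).

Answer: O(log n)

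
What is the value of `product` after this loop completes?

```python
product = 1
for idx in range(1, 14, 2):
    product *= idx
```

Product of 1, 3, 5, ... up to 13
`product` takes the values: 1 → 3 → 15 → 105 → 945 → 10395 → 135135

Answer: 135135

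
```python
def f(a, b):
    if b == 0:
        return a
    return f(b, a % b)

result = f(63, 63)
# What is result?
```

f(63, 63) -> f(63, 0) -> 63

Answer: 63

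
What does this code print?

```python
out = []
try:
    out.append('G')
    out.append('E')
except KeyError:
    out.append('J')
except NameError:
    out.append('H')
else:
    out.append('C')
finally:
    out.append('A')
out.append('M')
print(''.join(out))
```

Execution trace: 'G' (try body) → 'E' (try body, no exception) → 'C' (else) → 'A' (finally) → 'M' (after the try/except). Output: GECAM

Answer: GECAM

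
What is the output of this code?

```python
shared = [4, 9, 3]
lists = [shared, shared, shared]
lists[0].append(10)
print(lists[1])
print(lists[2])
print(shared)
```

Key concept: list of same reference.
Step by step:
`shared = [4, 9, 3]` → shared = [4, 9, 3]
`lists = [shared, shared, shared]` → lists = [[4, 9, 3], [4, 9, 3], [4, 9, 3]]
`lists[0].append(10)` → shared = [4, 9, 3, 10]; lists = [[4, 9, 3, 10], [4, 9, 3, 10], [4, 9, 3, 10]]
`print(lists[1])` → prints [4, 9, 3, 10]
`print(lists[2])` → prints [4, 9, 3, 10]
`print(shared)` → prints [4, 9, 3, 10]

Answer:
[4, 9, 3, 10]
[4, 9, 3, 10]
[4, 9, 3, 10]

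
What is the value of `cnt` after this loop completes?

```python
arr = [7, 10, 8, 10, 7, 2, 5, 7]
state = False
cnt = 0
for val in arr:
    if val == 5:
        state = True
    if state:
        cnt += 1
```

Count elements after first 5 in [7, 10, 8, 10, 7, 2, 5, 7]
`cnt` takes the values: 0 → 1 → 2

Answer: 2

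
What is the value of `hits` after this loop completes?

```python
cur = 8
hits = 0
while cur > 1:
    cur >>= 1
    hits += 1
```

Count right shifts until 1
`hits` takes the values: 0 → 1 → 2 → 3

Answer: 3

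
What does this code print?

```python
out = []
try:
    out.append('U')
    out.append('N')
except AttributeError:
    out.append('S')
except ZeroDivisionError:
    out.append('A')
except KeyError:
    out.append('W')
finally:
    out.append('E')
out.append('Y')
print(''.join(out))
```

Execution trace: 'U' (try body) → 'N' (try body, no exception) → 'E' (finally) → 'Y' (after the try/except). Output: UNEY

Answer: UNEY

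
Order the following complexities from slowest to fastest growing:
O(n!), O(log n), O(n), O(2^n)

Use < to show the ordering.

Ordered by growth rate: O(log n) < O(n) < O(2^n) < O(n!)

Answer: O(log n) < O(n) < O(2^n) < O(n!)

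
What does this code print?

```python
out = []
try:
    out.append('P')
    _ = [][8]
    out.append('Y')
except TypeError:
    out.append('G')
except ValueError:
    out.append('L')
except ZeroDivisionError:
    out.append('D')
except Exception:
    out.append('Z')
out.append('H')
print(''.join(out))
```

Execution trace: 'P' (try body) → 'Z' (except Exception) → 'H' (after the try/except). Output: PZH

Answer: PZH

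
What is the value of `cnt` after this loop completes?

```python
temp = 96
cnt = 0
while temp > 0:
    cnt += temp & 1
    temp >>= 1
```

Count set bits in 96 (binary: 0b1100000)
`cnt` takes the values: 0 → 1 → 2

Answer: 2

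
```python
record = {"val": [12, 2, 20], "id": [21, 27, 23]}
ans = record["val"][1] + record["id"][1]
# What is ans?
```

Trace:
`record = {"val": [12, 2, 20], "id": [21, 27, 23]}` → record = {'val': [12, 2, 20], 'id': [21, 27, 23]}
`ans = record["val"][1] + record["id"][1]` → ans = 29
So ans = 29

Answer: 29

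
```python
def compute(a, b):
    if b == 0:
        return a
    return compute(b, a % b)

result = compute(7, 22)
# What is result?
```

compute(7, 22) -> compute(22, 7) -> compute(7, 1) -> compute(1, 0) -> 1

Answer: 1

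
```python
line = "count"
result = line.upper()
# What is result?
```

Trace:
`line = "count"` → line = 'count'
`result = line.upper()` → result = 'COUNT'
So result = 'COUNT'

Answer: 'COUNT'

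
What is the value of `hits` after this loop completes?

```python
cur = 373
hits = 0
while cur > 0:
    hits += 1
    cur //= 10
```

Count digits by repeated division by 10
`hits` takes the values: 0 → 1 → 2 → 3

Answer: 3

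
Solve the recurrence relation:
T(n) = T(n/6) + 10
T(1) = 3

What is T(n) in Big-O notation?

Each step divides n by 6 and adds 10. After log_6(n) steps we reach T(1)=3. So T(n) = 10·log_6(n) + 3 = O(log n).

Answer: O(log n)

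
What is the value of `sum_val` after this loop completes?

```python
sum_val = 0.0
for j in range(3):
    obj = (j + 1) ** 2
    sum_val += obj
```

Sum of squared losses 1² + 2² + ... + 3²
`sum_val` takes the values: 0.0 → 1.0 → 5.0 → 14.0

Answer: 14.0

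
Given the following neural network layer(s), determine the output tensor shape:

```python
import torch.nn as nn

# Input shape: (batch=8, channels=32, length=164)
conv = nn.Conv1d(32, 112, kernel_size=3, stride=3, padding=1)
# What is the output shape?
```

Input: (8, 32, 164) -> Output: (8, 112, 55)

Answer: (8, 112, 55)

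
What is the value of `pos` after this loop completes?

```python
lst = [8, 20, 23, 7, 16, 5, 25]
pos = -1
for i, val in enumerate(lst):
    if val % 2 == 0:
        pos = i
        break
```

First even number index in [8, 20, 23, 7, 16, 5, 25]
`pos` takes the values: -1 → 0

Answer: 0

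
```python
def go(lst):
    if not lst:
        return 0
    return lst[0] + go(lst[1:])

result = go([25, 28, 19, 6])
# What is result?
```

25 + 28 + 19 + 6 + 0 = 78

Answer: 78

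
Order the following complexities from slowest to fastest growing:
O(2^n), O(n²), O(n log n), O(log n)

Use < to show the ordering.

Ordered by growth rate: O(log n) < O(n log n) < O(n²) < O(2^n)

Answer: O(log n) < O(n log n) < O(n²) < O(2^n)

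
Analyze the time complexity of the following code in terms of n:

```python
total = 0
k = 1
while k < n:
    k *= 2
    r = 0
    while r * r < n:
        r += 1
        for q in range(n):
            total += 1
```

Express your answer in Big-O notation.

Each loop level contributes: log n × √n × n. Multiplying the contributions gives O(n√n log n).

Answer: O(n√n log n)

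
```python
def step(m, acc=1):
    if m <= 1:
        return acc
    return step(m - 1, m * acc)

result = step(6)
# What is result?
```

Accumulator trace (n, acc): (6, 1) -> (5, 6) -> (4, 30) -> (3, 120) -> (2, 360) -> (1, 720) -> return 720

Answer: 720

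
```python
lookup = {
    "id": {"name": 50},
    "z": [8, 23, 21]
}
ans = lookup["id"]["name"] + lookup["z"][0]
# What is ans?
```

Trace:
`lookup = { ...` → lookup = {'id': {'name': 50}, 'z': [8, 23, 21]}
`ans = lookup["id"]["name"] + lookup["z"][0]` → ans = 58
So ans = 58

Answer: 58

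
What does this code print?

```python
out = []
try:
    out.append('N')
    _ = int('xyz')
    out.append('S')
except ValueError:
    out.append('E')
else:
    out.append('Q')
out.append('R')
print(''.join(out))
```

Execution trace: 'N' (try body) → 'E' (except ValueError) → 'R' (after the try/except). Output: NER

Answer: NER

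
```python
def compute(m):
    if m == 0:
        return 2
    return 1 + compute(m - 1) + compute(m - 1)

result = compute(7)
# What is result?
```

compute(m) = 1 + 2·compute(m-1), compute(0)=2. Closed form: (2+1)·2^7 - 1 = 383.

Answer: 383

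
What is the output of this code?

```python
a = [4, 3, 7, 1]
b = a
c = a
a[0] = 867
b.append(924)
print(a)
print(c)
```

Key concept: multiple aliases.
Step by step:
`a = [4, 3, 7, 1]` → a = [4, 3, 7, 1]
`b = a` → b = [4, 3, 7, 1] (same object as a)
`c = a` → c = [4, 3, 7, 1] (same object as a, b)
`a[0] = 867` → a = [867, 3, 7, 1] (same object as b, c); b = [867, 3, 7, 1] (same object as a, c); c = [867, 3, 7, 1] (same object as a, b)
`b.append(924)` → a = [867, 3, 7, 1, 924] (same object as b, c); b = [867, 3, 7, 1, 924] (same object as a, c); c = [867, 3, 7, 1, 924] (same object as a, b)
`print(a)` → prints [867, 3, 7, 1, 924]
`print(c)` → prints [867, 3, 7, 1, 924]

Answer:
[867, 3, 7, 1, 924]
[867, 3, 7, 1, 924]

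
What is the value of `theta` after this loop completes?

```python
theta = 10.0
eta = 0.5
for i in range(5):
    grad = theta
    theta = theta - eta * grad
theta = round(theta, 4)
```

Gradient descent: w = 10.0 * (1 - 0.5)^5
`theta` takes the values: 10.0 → 5.0 → 2.5 → 1.25 → 0.625 → 0.3125

Answer: 0.3125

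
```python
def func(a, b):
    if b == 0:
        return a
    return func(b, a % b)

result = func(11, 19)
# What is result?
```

func(11, 19) -> func(19, 11) -> func(11, 8) -> func(8, 3) -> func(3, 2) -> func(2, 1) -> func(1, 0) -> 1

Answer: 1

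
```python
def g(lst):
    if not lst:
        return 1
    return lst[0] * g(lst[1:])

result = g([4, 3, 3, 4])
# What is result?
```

Product over [4, 3, 3, 4] = 4 * 3 * 3 * 4 = 144

Answer: 144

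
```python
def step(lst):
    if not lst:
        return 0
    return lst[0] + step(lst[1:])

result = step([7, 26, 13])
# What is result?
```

7 + 26 + 13 + 0 = 46

Answer: 46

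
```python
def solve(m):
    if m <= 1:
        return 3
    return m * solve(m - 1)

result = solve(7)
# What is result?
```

solve(7) = 7 * 6 * 5 * 4 * 3 * 2 * 3 = 15120

Answer: 15120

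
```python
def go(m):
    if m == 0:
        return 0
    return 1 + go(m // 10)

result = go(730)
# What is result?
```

Count of digits of 730: 3

Answer: 3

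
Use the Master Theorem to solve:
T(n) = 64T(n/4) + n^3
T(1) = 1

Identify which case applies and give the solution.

a=64, b=4, f(n)=n^3. log_4(64) = 3. Since c=3 = 3, Case 2 applies: T(n) = Θ(n^log_b(a) · log n) = O(n^3 log n).

Answer: O(n^3 log n) - Case 2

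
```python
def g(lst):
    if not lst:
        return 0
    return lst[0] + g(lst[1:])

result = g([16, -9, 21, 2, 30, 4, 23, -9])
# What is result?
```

16 + (-9) + 21 + 2 + 30 + 4 + 23 + (-9) + 0 = 78

Answer: 78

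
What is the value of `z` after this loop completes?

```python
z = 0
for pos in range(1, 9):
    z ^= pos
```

XOR of 1 to 8
`z` takes the values: 0 → 1 → 3 → 0 → 4 → 1 → 7 → 0 → 8

Answer: 8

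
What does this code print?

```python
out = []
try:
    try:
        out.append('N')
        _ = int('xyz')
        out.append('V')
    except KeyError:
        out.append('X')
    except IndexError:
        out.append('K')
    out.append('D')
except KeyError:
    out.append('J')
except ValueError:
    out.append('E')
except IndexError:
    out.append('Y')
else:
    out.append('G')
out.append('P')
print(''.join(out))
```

Execution trace: 'N' (inner try body) → 'E' (except ValueError) → 'P' (after the try/except). Output: NEP

Answer: NEP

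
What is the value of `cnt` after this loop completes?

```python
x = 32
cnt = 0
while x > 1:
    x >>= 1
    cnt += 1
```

Count right shifts until 1
`cnt` takes the values: 0 → 1 → 2 → 3 → 4 → 5

Answer: 5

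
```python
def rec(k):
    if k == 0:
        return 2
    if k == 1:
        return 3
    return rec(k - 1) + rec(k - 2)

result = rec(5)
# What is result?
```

Build up from base cases: rec(0)=2, rec(1)=3, rec(2)=5, rec(3)=8, rec(4)=13, rec(5)=21

Answer: 21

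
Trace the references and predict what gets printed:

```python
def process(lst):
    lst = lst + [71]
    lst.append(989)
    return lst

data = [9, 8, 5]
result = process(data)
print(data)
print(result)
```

Key concept: rebinding parameter vs mutation.
Step by step:
`data = [9, 8, 5]` → data = [9, 8, 5]
`result = process(data)` → result = [9, 8, 5, 71, 989]
`print(data)` → prints [9, 8, 5]
`print(result)` → prints [9, 8, 5, 71, 989]

Answer:
[9, 8, 5]
[9, 8, 5, 71, 989]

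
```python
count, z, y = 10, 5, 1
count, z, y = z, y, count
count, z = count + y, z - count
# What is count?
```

Trace:
`count, z, y = 10, 5, 1` → count = 10; z = 5; y = 1
`count, z, y = z, y, count` → count = 5; z = 1; y = 10
`count, z = count + y, z - count` → count = 15; z = -4
So count = 15

Answer: 15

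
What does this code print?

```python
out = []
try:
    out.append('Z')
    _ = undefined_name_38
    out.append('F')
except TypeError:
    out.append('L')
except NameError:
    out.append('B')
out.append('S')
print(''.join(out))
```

Execution trace: 'Z' (try body) → 'B' (except NameError) → 'S' (after the try/except). Output: ZBS

Answer: ZBS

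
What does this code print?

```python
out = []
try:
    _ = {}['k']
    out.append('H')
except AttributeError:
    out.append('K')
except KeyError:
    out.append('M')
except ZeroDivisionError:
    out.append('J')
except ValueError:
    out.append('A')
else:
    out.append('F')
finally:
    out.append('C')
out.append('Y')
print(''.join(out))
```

Execution trace: 'M' (except KeyError) → 'C' (finally) → 'Y' (after the try/except). Output: MCY

Answer: MCY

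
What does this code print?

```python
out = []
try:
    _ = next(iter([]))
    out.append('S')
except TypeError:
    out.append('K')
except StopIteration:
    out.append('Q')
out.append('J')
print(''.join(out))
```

Execution trace: 'Q' (except StopIteration) → 'J' (after the try/except). Output: QJ

Answer: QJ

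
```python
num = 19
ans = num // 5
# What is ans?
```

Trace:
`num = 19` → num = 19
`ans = num // 5` → ans = 3
So ans = 3

Answer: 3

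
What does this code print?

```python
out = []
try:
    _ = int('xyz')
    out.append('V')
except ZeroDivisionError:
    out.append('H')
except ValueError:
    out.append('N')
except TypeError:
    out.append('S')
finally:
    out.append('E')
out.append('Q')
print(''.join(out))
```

Execution trace: 'N' (except ValueError) → 'E' (finally) → 'Q' (after the try/except). Output: NEQ

Answer: NEQ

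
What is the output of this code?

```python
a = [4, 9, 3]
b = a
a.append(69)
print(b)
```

Key concept: basic list aliasing.
Step by step:
`a = [4, 9, 3]` → a = [4, 9, 3]
`b = a` → b = [4, 9, 3] (same object as a)
`a.append(69)` → a = [4, 9, 3, 69] (same object as b); b = [4, 9, 3, 69] (same object as a)
`print(b)` → prints [4, 9, 3, 69]

Answer: [4, 9, 3, 69]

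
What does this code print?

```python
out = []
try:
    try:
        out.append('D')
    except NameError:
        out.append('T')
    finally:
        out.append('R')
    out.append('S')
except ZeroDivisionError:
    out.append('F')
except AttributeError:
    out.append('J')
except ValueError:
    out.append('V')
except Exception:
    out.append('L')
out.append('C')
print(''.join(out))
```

Execution trace: 'D' (inner try body, no exception) → 'R' (inner finally) → 'S' (try body, no exception) → 'C' (after the try/except). Output: DRSC

Answer: DRSC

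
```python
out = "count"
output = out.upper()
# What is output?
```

Trace:
`out = "count"` → out = 'count'
`output = out.upper()` → output = 'COUNT'
So output = 'COUNT'

Answer: 'COUNT'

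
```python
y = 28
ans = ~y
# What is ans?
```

Trace:
`y = 28` → y = 28
`ans = ~y` → ans = -29
So ans = -29

Answer: -29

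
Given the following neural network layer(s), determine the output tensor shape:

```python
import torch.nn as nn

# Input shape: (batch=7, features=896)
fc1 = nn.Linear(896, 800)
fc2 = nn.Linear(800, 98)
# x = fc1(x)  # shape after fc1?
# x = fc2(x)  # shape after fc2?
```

Input: (7, 896) -> after fc1: (7, 800) -> Output: (7, 98)

Answer: (7, 98)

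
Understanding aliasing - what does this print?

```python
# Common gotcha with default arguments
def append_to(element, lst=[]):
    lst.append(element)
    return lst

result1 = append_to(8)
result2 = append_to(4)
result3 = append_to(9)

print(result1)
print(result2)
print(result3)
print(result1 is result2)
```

Key concept: mutable default argument gotcha.
Step by step:
`result1 = append_to(8)` → result1 = [8]
`result2 = append_to(4)` → result1 = [8, 4] (same object as result2); result2 = [8, 4] (same object as result1)
`result3 = append_to(9)` → result1 = [8, 4, 9] (same object as result2, result3); result2 = [8, 4, 9] (same object as result1, result3); result3 = [8, 4, 9] (same object as result1, result2)
`print(result1)` → prints [8, 4, 9]
`print(result2)` → prints [8, 4, 9]
`print(result3)` → prints [8, 4, 9]
`print(result1 is result2)` → prints True

Answer:
[8, 4, 9]
[8, 4, 9]
[8, 4, 9]
True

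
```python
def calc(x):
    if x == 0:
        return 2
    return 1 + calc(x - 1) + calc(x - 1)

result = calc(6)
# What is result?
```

calc(x) = 1 + 2·calc(x-1), calc(0)=2. Closed form: (2+1)·2^6 - 1 = 191.

Answer: 191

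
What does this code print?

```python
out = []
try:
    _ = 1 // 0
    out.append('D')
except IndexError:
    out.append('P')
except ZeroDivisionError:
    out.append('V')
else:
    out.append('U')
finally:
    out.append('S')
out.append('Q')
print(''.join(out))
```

Execution trace: 'V' (except ZeroDivisionError) → 'S' (finally) → 'Q' (after the try/except). Output: VSQ

Answer: VSQ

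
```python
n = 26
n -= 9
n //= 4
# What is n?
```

Trace:
`n = 26` → n = 26
`n -= 9` → n = 17
`n //= 4` → n = 4
So n = 4

Answer: 4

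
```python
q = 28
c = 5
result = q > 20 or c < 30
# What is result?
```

Trace:
`q = 28` → q = 28
`c = 5` → c = 5
`result = q > 20 or c < 30` → result = True
So result = True

Answer: True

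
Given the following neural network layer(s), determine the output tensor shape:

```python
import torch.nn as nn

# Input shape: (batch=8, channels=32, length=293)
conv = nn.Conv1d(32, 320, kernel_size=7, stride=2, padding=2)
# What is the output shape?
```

Input: (8, 32, 293) -> Output: (8, 320, 146)

Answer: (8, 320, 146)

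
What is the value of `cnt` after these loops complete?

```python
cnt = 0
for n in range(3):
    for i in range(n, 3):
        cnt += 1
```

Upper triangle: 3 + 2 + ... + 1
`cnt` takes the values: 0 → 1 → 2 → 3 → 4 → 5 → 6

Answer: 6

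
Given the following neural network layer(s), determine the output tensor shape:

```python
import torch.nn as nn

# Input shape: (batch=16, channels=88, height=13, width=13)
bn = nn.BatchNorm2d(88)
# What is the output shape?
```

Input: (16, 88, 13, 13) -> Output: (16, 88, 13, 13)

Answer: (16, 88, 13, 13)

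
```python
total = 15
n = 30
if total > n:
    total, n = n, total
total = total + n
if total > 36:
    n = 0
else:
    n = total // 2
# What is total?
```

Trace:
`total = 15` → total = 15
`n = 30` → n = 30
`if total > n: ...` → total > n is False → no variable changes
`total = total + n` → total = 45
`if total > 36: ...` → total > 36 is True → n = 0
So total = 45

Answer: 45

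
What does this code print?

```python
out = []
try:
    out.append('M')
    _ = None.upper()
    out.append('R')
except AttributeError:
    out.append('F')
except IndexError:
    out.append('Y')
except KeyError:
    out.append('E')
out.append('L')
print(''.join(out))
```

Execution trace: 'M' (try body) → 'F' (except AttributeError) → 'L' (after the try/except). Output: MFL

Answer: MFL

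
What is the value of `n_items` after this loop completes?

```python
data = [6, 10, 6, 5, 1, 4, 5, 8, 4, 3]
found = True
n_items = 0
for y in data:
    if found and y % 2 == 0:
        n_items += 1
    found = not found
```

Count even values at even positions
`n_items` takes the values: 0 → 1 → 2 → 3

Answer: 3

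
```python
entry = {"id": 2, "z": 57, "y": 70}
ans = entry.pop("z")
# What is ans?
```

Trace:
`entry = {"id": 2, "z": 57, "y": 70}` → entry = {'id': 2, 'z': 57, 'y': 70}
`ans = entry.pop("z")` → entry = {'id': 2, 'y': 70}; ans = 57
So ans = 57

Answer: 57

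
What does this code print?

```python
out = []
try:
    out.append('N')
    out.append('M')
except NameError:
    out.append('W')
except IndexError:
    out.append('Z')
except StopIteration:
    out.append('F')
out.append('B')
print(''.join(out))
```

Execution trace: 'N' (try body) → 'M' (try body, no exception) → 'B' (after the try/except). Output: NMB

Answer: NMB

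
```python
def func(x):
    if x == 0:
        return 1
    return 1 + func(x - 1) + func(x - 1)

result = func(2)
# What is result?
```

func(x) = 1 + 2·func(x-1), func(0)=1. Closed form: (1+1)·2^2 - 1 = 7.

Answer: 7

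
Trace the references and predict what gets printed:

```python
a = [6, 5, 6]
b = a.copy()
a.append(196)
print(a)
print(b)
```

Key concept: list.copy() creates independent copy.
Step by step:
`a = [6, 5, 6]` → a = [6, 5, 6]
`b = a.copy()` → b = [6, 5, 6]
`a.append(196)` → a = [6, 5, 6, 196]
`print(a)` → prints [6, 5, 6, 196]
`print(b)` → prints [6, 5, 6]

Answer:
[6, 5, 6, 196]
[6, 5, 6]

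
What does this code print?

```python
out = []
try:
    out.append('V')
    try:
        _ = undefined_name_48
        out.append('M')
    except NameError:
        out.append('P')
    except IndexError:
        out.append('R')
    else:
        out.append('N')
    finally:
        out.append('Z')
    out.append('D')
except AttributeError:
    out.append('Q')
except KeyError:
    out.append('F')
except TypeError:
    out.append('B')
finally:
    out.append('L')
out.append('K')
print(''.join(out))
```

Execution trace: 'V' (try body) → 'P' (inner except NameError) → 'Z' (inner finally) → 'D' (try body, no exception) → 'L' (finally) → 'K' (after the try/except). Output: VPZDLK

Answer: VPZDLK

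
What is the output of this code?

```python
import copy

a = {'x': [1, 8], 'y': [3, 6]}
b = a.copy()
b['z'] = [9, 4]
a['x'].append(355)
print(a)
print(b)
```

Key concept: shallow copy of dict with mutable values.
Step by step:
`a = {'x': [1, 8], 'y': [3, 6]}` → a = {'x': [1, 8], 'y': [3, 6]}
`b = a.copy()` → b = {'x': [1, 8], 'y': [3, 6]}
`b['z'] = [9, 4]` → b = {'x': [1, 8], 'y': [3, 6], 'z': [9, 4]}
`a['x'].append(355)` → a = {'x': [1, 8, 355], 'y': [3, 6]}; b = {'x': [1, 8, 355], 'y': [3, 6], 'z': [9, 4]}
`print(a)` → prints {'x': [1, 8, 355], 'y': [3, 6]}
`print(b)` → prints {'x': [1, 8, 355], 'y': [3, 6], 'z': [9, 4]}

Answer:
{'x': [1, 8, 355], 'y': [3, 6]}
{'x': [1, 8, 355], 'y': [3, 6], 'z': [9, 4]}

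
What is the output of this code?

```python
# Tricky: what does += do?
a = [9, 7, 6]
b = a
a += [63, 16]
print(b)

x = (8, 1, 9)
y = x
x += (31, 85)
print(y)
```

Key concept: += behavior differs for mutable vs immutable.
Step by step:
`a = [9, 7, 6]` → a = [9, 7, 6]
`b = a` → b = [9, 7, 6] (same object as a)
`a += [63, 16]` → a = [9, 7, 6, 63, 16] (same object as b); b = [9, 7, 6, 63, 16] (same object as a)
`print(b)` → prints [9, 7, 6, 63, 16]
`x = (8, 1, 9)` → x = (8, 1, 9)
`y = x` → y = (8, 1, 9)
`x += (31, 85)` → x = (8, 1, 9, 31, 85)
`print(y)` → prints (8, 1, 9)

Answer:
[9, 7, 6, 63, 16]
(8, 1, 9)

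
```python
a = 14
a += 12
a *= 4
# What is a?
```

Trace:
`a = 14` → a = 14
`a += 12` → a = 26
`a *= 4` → a = 104
So a = 104

Answer: 104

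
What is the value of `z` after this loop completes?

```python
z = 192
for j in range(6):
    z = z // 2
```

Halve 6 times: 192 // 2^6 = 3
`z` takes the values: 192 → 96 → 48 → 24 → 12 → 6 → 3

Answer: 3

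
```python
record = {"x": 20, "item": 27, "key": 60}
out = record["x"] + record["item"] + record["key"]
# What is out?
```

Trace:
`record = {"x": 20, "item": 27, "key": 60}` → record = {'x': 20, 'item': 27, 'key': 60}
`out = record["x"] + record["item"] + record["key"]` → out = 107
So out = 107

Answer: 107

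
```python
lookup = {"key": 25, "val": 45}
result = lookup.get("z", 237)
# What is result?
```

Trace:
`lookup = {"key": 25, "val": 45}` → lookup = {'key': 25, 'val': 45}
`result = lookup.get("z", 237)` → result = 237
So result = 237

Answer: 237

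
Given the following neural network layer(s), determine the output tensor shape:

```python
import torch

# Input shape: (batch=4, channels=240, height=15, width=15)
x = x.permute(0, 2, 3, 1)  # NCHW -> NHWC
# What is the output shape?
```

Input: (4, 240, 15, 15) -> Output: (4, 15, 15, 240)

Answer: (4, 15, 15, 240)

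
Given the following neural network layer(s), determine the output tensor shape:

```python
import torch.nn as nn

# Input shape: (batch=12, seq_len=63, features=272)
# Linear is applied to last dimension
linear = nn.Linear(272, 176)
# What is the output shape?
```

Input: (12, 63, 272) -> Output: (12, 63, 176)

Answer: (12, 63, 176)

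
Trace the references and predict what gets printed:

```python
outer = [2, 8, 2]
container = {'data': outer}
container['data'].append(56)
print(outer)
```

Key concept: dict holds reference to list.
Step by step:
`outer = [2, 8, 2]` → outer = [2, 8, 2]
`container = {'data': outer}` → container = {'data': [2, 8, 2]}
`container['data'].append(56)` → outer = [2, 8, 2, 56]; container = {'data': [2, 8, 2, 56]}
`print(outer)` → prints [2, 8, 2, 56]

Answer: [2, 8, 2, 56]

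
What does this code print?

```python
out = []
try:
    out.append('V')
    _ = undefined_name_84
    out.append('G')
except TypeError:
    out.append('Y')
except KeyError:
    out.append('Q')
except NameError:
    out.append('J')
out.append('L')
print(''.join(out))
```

Execution trace: 'V' (try body) → 'J' (except NameError) → 'L' (after the try/except). Output: VJL

Answer: VJL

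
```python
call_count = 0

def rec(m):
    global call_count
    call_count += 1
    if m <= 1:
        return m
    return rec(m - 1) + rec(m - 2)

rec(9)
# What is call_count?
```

Calls(m) = 1 + Calls(m-1) + Calls(m-2); Calls(0)=Calls(1)=1. For m=9 this gives 109.

Answer: 109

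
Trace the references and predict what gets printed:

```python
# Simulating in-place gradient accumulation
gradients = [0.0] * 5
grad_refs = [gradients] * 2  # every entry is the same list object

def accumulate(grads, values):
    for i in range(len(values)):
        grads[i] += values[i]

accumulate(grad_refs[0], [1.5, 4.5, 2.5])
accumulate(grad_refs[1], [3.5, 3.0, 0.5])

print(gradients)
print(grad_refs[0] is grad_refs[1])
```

Key concept: gradient accumulation aliasing.
Step by step:
`gradients = [0.0] * 5` → gradients = [0.0, 0.0, 0.0, 0.0, 0.0]
`grad_refs = [gradients] * 2` → grad_refs = [[0.0, 0.0, 0.0, 0.0, 0.0], [0.0, 0.0, 0.0, 0.0, 0.0]]
`accumulate(grad_refs[0], [1.5, 4.5, 2.5])` → gradients = [1.5, 4.5, 2.5, 0.0, 0.0]; grad_refs = [[1.5, 4.5, 2.5, 0.0, 0.0], [1.5, 4.5, 2.5, 0.0, 0.0]]
`accumulate(grad_refs[1], [3.5, 3.0, 0.5])` → gradients = [5.0, 7.5, 3.0, 0.0, 0.0]; grad_refs = [[5.0, 7.5, 3.0, 0.0, 0.0], [5.0, 7.5, 3.0, 0.0, 0.0]]
`print(gradients)` → prints [5.0, 7.5, 3.0, 0.0, 0.0]
`print(grad_refs[0] is grad_refs[1])` → prints True

Answer:
[5.0, 7.5, 3.0, 0.0, 0.0]
True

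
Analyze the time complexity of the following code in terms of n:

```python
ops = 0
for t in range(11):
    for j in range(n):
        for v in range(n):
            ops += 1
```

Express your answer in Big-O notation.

Each loop level contributes: 1 × n × n. Multiplying the contributions gives O(n^2).

Answer: O(n^2)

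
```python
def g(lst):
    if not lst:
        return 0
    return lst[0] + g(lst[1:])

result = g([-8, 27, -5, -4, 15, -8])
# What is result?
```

(-8) + 27 + (-5) + (-4) + 15 + (-8) + 0 = 17

Answer: 17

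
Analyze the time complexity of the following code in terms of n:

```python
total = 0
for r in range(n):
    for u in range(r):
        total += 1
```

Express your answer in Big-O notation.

Each loop level contributes: n × n. Multiplying the contributions gives O(n^2).

Answer: O(n^2)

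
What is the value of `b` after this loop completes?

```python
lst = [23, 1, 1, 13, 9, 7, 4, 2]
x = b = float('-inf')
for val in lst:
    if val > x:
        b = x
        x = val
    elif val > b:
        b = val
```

Second largest (with repeats) in [23, 1, 1, 13, 9, 7, 4, 2]
`b` takes the values: -inf → 1 → 13

Answer: 13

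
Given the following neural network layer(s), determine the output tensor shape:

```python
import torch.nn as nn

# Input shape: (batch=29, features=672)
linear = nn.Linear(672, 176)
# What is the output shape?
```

Input: (29, 672) -> Output: (29, 176)

Answer: (29, 176)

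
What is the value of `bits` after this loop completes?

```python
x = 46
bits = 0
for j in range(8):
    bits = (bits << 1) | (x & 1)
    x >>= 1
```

Reverse lowest 8 bits of 46
`bits` takes the values: 0 → 1 → 3 → 7 → 14 → 29 → 58 → 116

Answer: 116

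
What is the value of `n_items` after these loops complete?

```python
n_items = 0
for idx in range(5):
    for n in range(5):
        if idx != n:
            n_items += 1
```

5² - 5 (exclude diagonal)
`n_items` takes the values: 0 → 1 → 2 → 3 → 4 → 5 → 6 → 7 → 8 → 9 → 10 → 11 → 12 → 13 → 14 → 15 → 16 → 17 → 18 → 19 → 20

Answer: 20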